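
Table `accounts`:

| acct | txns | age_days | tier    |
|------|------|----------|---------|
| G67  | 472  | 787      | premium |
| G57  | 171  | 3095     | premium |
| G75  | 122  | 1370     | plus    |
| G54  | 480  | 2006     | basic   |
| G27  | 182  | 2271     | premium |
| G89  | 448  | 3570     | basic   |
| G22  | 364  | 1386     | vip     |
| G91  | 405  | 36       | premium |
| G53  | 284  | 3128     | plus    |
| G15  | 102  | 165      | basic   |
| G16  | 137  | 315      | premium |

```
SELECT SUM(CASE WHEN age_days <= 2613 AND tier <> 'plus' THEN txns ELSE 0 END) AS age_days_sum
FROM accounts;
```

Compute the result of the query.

2142

acct=G67: ✓ → 472
acct=G57: ✗
acct=G75: ✗
acct=G54: ✓ → 480
acct=G27: ✓ → 182
acct=G89: ✗
acct=G22: ✓ → 364
acct=G91: ✓ → 405
acct=G53: ✗
acct=G15: ✓ → 102
acct=G16: ✓ → 137
age_days_sum = 472 + 480 + 182 + 364 + 405 + 102 + 137 = 2142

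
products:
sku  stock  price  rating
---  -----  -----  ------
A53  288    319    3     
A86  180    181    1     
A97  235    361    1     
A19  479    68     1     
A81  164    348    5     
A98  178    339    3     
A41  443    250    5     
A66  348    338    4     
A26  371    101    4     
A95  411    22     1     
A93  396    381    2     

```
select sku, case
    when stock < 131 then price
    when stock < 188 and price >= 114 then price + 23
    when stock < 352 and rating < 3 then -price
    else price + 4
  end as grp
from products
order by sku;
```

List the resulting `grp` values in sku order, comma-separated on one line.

72, 105, 254, 323, 342, 371, 204, 385, 26, -361, 362

sku=A19: ELSE → 72
sku=A26: ELSE → 105
sku=A41: ELSE → 254
sku=A53: ELSE → 323
sku=A66: ELSE → 342
sku=A81: stock < 188 and price >= 114 → 371
sku=A86: stock < 188 and price >= 114 → 204
sku=A93: ELSE → 385
sku=A95: ELSE → 26
sku=A97: stock < 352 and rating < 3 → -361
sku=A98: stock < 188 and price >= 114 → 362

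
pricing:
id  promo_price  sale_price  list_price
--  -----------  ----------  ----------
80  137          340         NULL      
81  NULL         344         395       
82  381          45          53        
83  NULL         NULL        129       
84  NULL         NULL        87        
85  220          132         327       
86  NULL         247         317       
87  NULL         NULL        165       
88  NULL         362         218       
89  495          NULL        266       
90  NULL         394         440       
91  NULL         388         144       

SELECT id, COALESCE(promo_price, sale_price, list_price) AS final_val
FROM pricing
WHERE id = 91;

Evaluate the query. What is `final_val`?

388

id = 91: promo_price=NULL, sale_price=388, list_price=144.
promo_price=NULL, sale_price=388 → 388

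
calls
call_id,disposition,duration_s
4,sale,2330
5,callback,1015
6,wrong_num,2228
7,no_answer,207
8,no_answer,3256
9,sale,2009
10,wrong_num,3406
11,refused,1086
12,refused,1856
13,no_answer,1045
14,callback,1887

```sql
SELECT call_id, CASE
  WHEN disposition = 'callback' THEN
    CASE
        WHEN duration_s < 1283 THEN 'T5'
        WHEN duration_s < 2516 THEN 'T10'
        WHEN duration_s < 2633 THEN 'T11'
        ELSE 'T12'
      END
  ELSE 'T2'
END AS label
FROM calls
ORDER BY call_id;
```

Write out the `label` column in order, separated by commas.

call_id=4: disposition='sale' → outer ELSE → T2
call_id=5: disposition='callback' → inner[duration_s < 1283] → T5
call_id=6: disposition='wrong_num' → outer ELSE → T2
call_id=7: disposition='no_answer' → outer ELSE → T2
call_id=8: disposition='no_answer' → outer ELSE → T2
call_id=9: disposition='sale' → outer ELSE → T2
call_id=10: disposition='wrong_num' → outer ELSE → T2
call_id=11: disposition='refused' → outer ELSE → T2
call_id=12: disposition='refused' → outer ELSE → T2
call_id=13: disposition='no_answer' → outer ELSE → T2
call_id=14: disposition='callback' → inner[duration_s < 2516] → T10

T2, T5, T2, T2, T2, T2, T2, T2, T2, T2, T10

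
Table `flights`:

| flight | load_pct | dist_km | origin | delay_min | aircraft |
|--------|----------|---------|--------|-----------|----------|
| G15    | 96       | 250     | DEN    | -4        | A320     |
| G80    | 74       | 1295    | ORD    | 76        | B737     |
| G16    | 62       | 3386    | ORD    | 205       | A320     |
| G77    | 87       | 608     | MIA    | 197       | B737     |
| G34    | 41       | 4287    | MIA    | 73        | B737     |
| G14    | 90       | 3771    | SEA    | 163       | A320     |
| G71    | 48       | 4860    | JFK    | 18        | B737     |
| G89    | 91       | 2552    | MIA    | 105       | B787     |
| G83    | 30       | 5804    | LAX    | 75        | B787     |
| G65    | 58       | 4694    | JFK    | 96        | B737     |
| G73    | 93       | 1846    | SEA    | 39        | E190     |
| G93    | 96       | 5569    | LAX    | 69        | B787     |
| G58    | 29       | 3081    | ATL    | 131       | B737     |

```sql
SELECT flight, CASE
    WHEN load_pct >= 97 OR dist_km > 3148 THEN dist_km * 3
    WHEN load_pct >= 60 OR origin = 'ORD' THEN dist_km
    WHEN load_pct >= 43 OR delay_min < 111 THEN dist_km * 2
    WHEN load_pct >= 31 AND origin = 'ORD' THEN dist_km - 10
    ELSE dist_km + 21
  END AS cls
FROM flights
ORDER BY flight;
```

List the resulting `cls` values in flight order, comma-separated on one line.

11313, 250, 10158, 12861, 3102, 14082, 14580, 1846, 608, 1295, 17412, 2552, 16707

flight=G14: load_pct >= 97 OR dist_km > 3148 → 11313
flight=G15: load_pct >= 60 OR origin = 'ORD' → 250
flight=G16: load_pct >= 97 OR dist_km > 3148 → 10158
flight=G34: load_pct >= 97 OR dist_km > 3148 → 12861
flight=G58: ELSE → 3102
flight=G65: load_pct >= 97 OR dist_km > 3148 → 14082
flight=G71: load_pct >= 97 OR dist_km > 3148 → 14580
flight=G73: load_pct >= 60 OR origin = 'ORD' → 1846
flight=G77: load_pct >= 60 OR origin = 'ORD' → 608
flight=G80: load_pct >= 60 OR origin = 'ORD' → 1295
flight=G83: load_pct >= 97 OR dist_km > 3148 → 17412
flight=G89: load_pct >= 60 OR origin = 'ORD' → 2552
flight=G93: load_pct >= 97 OR dist_km > 3148 → 16707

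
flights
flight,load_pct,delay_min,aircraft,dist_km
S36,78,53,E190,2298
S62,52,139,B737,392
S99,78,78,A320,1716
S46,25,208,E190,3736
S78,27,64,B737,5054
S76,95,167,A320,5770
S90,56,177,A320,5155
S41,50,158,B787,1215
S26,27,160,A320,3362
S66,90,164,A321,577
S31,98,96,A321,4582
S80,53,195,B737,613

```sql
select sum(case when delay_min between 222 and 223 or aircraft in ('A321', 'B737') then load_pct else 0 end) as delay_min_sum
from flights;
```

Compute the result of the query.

320

flight=S36: ✗
flight=S62: ✓ → 52
flight=S99: ✗
flight=S46: ✗
flight=S78: ✓ → 27
flight=S76: ✗
flight=S90: ✗
flight=S41: ✗
flight=S26: ✗
flight=S66: ✓ → 90
flight=S31: ✓ → 98
flight=S80: ✓ → 53
delay_min_sum = 52 + 27 + 90 + 98 + 53 = 320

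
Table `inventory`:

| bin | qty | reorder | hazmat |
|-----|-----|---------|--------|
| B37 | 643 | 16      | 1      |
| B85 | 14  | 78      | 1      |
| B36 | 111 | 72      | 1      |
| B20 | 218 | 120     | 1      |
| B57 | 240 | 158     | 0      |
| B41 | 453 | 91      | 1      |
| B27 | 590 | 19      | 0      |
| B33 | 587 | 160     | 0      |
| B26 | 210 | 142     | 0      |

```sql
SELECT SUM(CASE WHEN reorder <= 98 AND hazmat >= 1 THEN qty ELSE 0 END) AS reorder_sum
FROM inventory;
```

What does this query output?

1221

bin=B37: ✓ → 643
bin=B85: ✓ → 14
bin=B36: ✓ → 111
bin=B20: ✗
bin=B57: ✗
bin=B41: ✓ → 453
bin=B27: ✗
bin=B33: ✗
bin=B26: ✗
reorder_sum = 643 + 14 + 111 + 453 = 1221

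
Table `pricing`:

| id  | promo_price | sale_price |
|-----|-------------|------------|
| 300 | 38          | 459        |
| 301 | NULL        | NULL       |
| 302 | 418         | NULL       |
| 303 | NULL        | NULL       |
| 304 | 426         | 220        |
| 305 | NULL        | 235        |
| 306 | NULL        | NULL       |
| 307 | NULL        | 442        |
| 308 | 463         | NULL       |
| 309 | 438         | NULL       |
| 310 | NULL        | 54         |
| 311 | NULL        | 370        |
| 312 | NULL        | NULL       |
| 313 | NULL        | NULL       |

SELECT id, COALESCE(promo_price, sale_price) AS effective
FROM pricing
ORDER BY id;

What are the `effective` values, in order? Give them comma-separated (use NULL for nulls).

38, NULL, 418, NULL, 426, 235, NULL, 442, 463, 438, 54, 370, NULL, NULL

id=300: promo_price=38 → 38
id=301: promo_price=NULL, sale_price=NULL (all NULL) → NULL
id=302: promo_price=418 → 418
id=303: promo_price=NULL, sale_price=NULL (all NULL) → NULL
id=304: promo_price=426 → 426
id=305: promo_price=NULL, sale_price=235 → 235
id=306: promo_price=NULL, sale_price=NULL (all NULL) → NULL
id=307: promo_price=NULL, sale_price=442 → 442
id=308: promo_price=463 → 463
id=309: promo_price=438 → 438
id=310: promo_price=NULL, sale_price=54 → 54
id=311: promo_price=NULL, sale_price=370 → 370
id=312: promo_price=NULL, sale_price=NULL (all NULL) → NULL
id=313: promo_price=NULL, sale_price=NULL (all NULL) → NULL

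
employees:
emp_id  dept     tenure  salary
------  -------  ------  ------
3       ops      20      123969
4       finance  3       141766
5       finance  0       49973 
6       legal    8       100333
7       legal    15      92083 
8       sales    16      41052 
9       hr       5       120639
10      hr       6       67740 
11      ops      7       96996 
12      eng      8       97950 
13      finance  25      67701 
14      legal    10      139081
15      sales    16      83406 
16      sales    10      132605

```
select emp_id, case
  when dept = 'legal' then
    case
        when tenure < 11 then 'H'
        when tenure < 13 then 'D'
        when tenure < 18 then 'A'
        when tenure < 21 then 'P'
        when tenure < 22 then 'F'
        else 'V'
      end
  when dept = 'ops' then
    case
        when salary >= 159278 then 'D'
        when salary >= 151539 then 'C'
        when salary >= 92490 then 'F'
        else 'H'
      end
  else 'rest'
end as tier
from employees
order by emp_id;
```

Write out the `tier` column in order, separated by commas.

F, rest, rest, H, A, rest, rest, rest, F, rest, rest, H, rest, rest

emp_id=3: dept='ops' → inner[salary >= 92490] → F
emp_id=4: dept='finance' → outer ELSE → rest
emp_id=5: dept='finance' → outer ELSE → rest
emp_id=6: dept='legal' → inner[tenure < 11] → H
emp_id=7: dept='legal' → inner[tenure < 18] → A
emp_id=8: dept='sales' → outer ELSE → rest
emp_id=9: dept='hr' → outer ELSE → rest
emp_id=10: dept='hr' → outer ELSE → rest
emp_id=11: dept='ops' → inner[salary >= 92490] → F
emp_id=12: dept='eng' → outer ELSE → rest
emp_id=13: dept='finance' → outer ELSE → rest
emp_id=14: dept='legal' → inner[tenure < 11] → H
emp_id=15: dept='sales' → outer ELSE → rest
emp_id=16: dept='sales' → outer ELSE → rest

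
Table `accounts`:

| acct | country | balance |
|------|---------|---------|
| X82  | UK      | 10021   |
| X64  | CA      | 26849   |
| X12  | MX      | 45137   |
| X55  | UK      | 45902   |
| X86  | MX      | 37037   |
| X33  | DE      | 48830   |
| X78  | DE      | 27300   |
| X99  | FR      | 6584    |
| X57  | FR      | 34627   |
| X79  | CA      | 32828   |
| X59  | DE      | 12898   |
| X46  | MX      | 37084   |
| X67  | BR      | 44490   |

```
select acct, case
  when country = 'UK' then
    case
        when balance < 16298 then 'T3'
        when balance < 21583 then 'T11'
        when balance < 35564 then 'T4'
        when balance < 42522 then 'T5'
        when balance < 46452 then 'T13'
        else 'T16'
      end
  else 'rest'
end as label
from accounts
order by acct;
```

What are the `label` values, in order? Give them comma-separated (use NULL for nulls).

rest, rest, rest, T13, rest, rest, rest, rest, rest, rest, T3, rest, rest

acct=X12: country='MX' → outer ELSE → rest
acct=X33: country='DE' → outer ELSE → rest
acct=X46: country='MX' → outer ELSE → rest
acct=X55: country='UK' → inner[balance < 46452] → T13
acct=X57: country='FR' → outer ELSE → rest
acct=X59: country='DE' → outer ELSE → rest
acct=X64: country='CA' → outer ELSE → rest
acct=X67: country='BR' → outer ELSE → rest
acct=X78: country='DE' → outer ELSE → rest
acct=X79: country='CA' → outer ELSE → rest
acct=X82: country='UK' → inner[balance < 16298] → T3
acct=X86: country='MX' → outer ELSE → rest
acct=X99: country='FR' → outer ELSE → rest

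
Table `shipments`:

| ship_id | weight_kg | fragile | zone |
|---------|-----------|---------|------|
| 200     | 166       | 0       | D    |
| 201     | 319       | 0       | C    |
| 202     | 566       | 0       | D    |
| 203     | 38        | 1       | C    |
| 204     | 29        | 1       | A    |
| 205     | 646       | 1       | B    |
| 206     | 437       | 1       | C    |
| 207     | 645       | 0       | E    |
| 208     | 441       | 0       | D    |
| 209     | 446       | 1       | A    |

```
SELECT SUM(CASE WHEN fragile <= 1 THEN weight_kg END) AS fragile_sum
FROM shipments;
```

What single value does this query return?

3733

ship_id=200: ✓ → 166
ship_id=201: ✓ → 319
ship_id=202: ✓ → 566
ship_id=203: ✓ → 38
ship_id=204: ✓ → 29
ship_id=205: ✓ → 646
ship_id=206: ✓ → 437
ship_id=207: ✓ → 645
ship_id=208: ✓ → 441
ship_id=209: ✓ → 446
fragile_sum = 166 + 319 + 566 + 38 + 29 + 646 + 437 + 645 + 441 + 446 = 3733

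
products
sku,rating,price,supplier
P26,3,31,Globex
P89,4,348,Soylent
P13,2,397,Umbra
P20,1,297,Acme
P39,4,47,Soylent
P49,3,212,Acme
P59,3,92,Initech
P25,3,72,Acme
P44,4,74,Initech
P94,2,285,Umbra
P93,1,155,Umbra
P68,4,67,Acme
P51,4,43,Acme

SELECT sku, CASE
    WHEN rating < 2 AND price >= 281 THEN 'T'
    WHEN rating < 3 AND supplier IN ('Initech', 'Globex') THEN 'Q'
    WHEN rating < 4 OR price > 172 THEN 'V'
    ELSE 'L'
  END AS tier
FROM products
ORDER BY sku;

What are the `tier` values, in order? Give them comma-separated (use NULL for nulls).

sku=P13: rating < 4 OR price > 172 → V
sku=P20: rating < 2 AND price >= 281 → T
sku=P25: rating < 4 OR price > 172 → V
sku=P26: rating < 4 OR price > 172 → V
sku=P39: ELSE → L
sku=P44: ELSE → L
sku=P49: rating < 4 OR price > 172 → V
sku=P51: ELSE → L
sku=P59: rating < 4 OR price > 172 → V
sku=P68: ELSE → L
sku=P89: rating < 4 OR price > 172 → V
sku=P93: rating < 4 OR price > 172 → V
sku=P94: rating < 4 OR price > 172 → V

V, T, V, V, L, L, V, L, V, L, V, V, V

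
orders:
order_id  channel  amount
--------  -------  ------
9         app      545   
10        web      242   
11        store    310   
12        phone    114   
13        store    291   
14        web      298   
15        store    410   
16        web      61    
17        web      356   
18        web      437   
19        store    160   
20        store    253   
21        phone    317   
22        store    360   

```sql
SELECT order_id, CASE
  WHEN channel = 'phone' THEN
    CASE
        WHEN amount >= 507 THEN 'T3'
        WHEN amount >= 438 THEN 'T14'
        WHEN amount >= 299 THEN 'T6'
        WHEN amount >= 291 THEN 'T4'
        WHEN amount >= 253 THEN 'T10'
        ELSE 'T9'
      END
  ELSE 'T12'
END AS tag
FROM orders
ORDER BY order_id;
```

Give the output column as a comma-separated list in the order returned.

T12, T12, T12, T9, T12, T12, T12, T12, T12, T12, T12, T12, T6, T12

order_id=9: channel='app' → outer ELSE → T12
order_id=10: channel='web' → outer ELSE → T12
order_id=11: channel='store' → outer ELSE → T12
order_id=12: channel='phone' → inner[ELSE] → T9
order_id=13: channel='store' → outer ELSE → T12
order_id=14: channel='web' → outer ELSE → T12
order_id=15: channel='store' → outer ELSE → T12
order_id=16: channel='web' → outer ELSE → T12
order_id=17: channel='web' → outer ELSE → T12
order_id=18: channel='web' → outer ELSE → T12
order_id=19: channel='store' → outer ELSE → T12
order_id=20: channel='store' → outer ELSE → T12
order_id=21: channel='phone' → inner[amount >= 299] → T6
order_id=22: channel='store' → outer ELSE → T12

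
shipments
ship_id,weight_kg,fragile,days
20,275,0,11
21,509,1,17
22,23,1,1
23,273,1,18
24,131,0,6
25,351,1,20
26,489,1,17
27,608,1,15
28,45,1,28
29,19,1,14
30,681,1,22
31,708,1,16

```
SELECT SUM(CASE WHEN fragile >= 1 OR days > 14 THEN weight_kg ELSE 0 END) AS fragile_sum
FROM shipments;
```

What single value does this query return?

3706

ship_id=20: ✗
ship_id=21: ✓ → 509
ship_id=22: ✓ → 23
ship_id=23: ✓ → 273
ship_id=24: ✗
ship_id=25: ✓ → 351
ship_id=26: ✓ → 489
ship_id=27: ✓ → 608
ship_id=28: ✓ → 45
ship_id=29: ✓ → 19
ship_id=30: ✓ → 681
ship_id=31: ✓ → 708
fragile_sum = 509 + 23 + 273 + 351 + 489 + 608 + 45 + 19 + 681 + 708 = 3706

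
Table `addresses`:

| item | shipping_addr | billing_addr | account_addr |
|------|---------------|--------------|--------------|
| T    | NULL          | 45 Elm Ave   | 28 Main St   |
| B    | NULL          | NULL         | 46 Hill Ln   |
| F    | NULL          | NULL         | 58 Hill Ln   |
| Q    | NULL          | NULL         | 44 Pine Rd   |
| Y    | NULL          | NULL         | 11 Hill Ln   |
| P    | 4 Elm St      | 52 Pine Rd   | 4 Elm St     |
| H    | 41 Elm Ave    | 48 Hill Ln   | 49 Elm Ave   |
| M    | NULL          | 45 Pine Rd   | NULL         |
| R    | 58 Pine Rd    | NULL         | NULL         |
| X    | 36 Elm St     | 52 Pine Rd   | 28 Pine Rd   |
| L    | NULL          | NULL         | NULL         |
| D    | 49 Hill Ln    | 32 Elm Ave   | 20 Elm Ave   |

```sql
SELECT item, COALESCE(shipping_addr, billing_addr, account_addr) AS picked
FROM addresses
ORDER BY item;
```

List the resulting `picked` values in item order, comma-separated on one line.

item=B: shipping_addr=NULL, billing_addr=NULL, account_addr=46 Hill Ln → 46 Hill Ln
item=D: shipping_addr=49 Hill Ln → 49 Hill Ln
item=F: shipping_addr=NULL, billing_addr=NULL, account_addr=58 Hill Ln → 58 Hill Ln
item=H: shipping_addr=41 Elm Ave → 41 Elm Ave
item=L: shipping_addr=NULL, billing_addr=NULL, account_addr=NULL (all NULL) → NULL
item=M: shipping_addr=NULL, billing_addr=45 Pine Rd → 45 Pine Rd
item=P: shipping_addr=4 Elm St → 4 Elm St
item=Q: shipping_addr=NULL, billing_addr=NULL, account_addr=44 Pine Rd → 44 Pine Rd
item=R: shipping_addr=58 Pine Rd → 58 Pine Rd
item=T: shipping_addr=NULL, billing_addr=45 Elm Ave → 45 Elm Ave
item=X: shipping_addr=36 Elm St → 36 Elm St
item=Y: shipping_addr=NULL, billing_addr=NULL, account_addr=11 Hill Ln → 11 Hill Ln

46 Hill Ln, 49 Hill Ln, 58 Hill Ln, 41 Elm Ave, NULL, 45 Pine Rd, 4 Elm St, 44 Pine Rd, 58 Pine Rd, 45 Elm Ave, 36 Elm St, 11 Hill Ln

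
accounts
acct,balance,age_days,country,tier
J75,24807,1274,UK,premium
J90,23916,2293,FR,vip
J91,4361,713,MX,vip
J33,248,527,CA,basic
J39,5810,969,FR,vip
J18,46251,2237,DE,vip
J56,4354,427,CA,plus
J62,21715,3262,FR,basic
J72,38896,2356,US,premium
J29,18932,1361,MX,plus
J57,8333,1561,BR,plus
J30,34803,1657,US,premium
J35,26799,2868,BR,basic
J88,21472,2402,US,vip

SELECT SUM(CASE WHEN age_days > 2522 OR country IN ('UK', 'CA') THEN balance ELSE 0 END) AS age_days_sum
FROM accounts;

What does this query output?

77923

acct=J75: ✓ → 24807
acct=J90: ✗
acct=J91: ✗
acct=J33: ✓ → 248
acct=J39: ✗
acct=J18: ✗
acct=J56: ✓ → 4354
acct=J62: ✓ → 21715
acct=J72: ✗
acct=J29: ✗
acct=J57: ✗
acct=J30: ✗
acct=J35: ✓ → 26799
acct=J88: ✗
age_days_sum = 24807 + 248 + 4354 + 21715 + 26799 = 77923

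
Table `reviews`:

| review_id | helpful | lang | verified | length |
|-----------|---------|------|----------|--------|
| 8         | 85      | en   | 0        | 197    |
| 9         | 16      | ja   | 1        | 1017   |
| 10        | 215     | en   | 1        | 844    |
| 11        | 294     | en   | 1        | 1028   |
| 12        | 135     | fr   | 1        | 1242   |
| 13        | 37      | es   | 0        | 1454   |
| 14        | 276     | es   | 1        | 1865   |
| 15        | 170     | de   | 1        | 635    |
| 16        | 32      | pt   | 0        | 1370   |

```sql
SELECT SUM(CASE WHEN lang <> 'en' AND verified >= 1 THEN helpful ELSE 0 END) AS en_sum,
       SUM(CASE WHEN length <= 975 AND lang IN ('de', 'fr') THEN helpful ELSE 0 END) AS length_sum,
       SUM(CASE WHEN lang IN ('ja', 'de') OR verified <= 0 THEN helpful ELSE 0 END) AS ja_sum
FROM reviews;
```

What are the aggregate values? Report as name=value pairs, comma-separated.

[en_sum: lang <> 'en' AND verified >= 1]
review_id=8: ✗
review_id=9: ✓ → 16
review_id=10: ✗
review_id=11: ✗
review_id=12: ✓ → 135
review_id=13: ✗
review_id=14: ✓ → 276
review_id=15: ✓ → 170
review_id=16: ✗
en_sum = 16 + 135 + 276 + 170 = 597
—
[length_sum: length <= 975 AND lang IN ('de', 'fr')]
review_id=8: ✗
review_id=9: ✗
review_id=10: ✗
review_id=11: ✗
review_id=12: ✗
review_id=13: ✗
review_id=14: ✗
review_id=15: ✓ → 170
review_id=16: ✗
length_sum = 170
—
[ja_sum: lang IN ('ja', 'de') OR verified <= 0]
review_id=8: ✓ → 85
review_id=9: ✓ → 16
review_id=10: ✗
review_id=11: ✗
review_id=12: ✗
review_id=13: ✓ → 37
review_id=14: ✗
review_id=15: ✓ → 170
review_id=16: ✓ → 32
ja_sum = 85 + 16 + 37 + 170 + 32 = 340

en_sum=597, length_sum=170, ja_sum=340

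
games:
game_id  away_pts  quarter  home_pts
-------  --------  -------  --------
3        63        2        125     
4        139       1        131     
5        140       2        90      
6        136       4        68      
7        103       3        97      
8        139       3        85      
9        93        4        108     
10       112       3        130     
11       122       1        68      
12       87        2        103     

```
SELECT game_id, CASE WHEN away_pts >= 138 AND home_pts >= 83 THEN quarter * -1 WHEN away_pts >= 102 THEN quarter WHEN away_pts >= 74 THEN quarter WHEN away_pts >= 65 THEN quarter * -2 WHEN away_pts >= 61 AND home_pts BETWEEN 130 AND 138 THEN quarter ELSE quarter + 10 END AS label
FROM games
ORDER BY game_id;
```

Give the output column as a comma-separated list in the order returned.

game_id=3: ELSE → 12
game_id=4: away_pts >= 138 AND home_pts >= 83 → -1
game_id=5: away_pts >= 138 AND home_pts >= 83 → -2
game_id=6: away_pts >= 102 → 4
game_id=7: away_pts >= 102 → 3
game_id=8: away_pts >= 138 AND home_pts >= 83 → -3
game_id=9: away_pts >= 74 → 4
game_id=10: away_pts >= 102 → 3
game_id=11: away_pts >= 102 → 1
game_id=12: away_pts >= 74 → 2

12, -1, -2, 4, 3, -3, 4, 3, 1, 2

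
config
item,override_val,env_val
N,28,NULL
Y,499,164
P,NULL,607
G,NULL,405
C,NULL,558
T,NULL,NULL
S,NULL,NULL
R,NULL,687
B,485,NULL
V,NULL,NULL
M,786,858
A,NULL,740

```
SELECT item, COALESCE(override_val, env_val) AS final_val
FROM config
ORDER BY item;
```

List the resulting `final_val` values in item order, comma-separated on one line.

item=A: override_val=NULL, env_val=740 → 740
item=B: override_val=485 → 485
item=C: override_val=NULL, env_val=558 → 558
item=G: override_val=NULL, env_val=405 → 405
item=M: override_val=786 → 786
item=N: override_val=28 → 28
item=P: override_val=NULL, env_val=607 → 607
item=R: override_val=NULL, env_val=687 → 687
item=S: override_val=NULL, env_val=NULL (all NULL) → NULL
item=T: override_val=NULL, env_val=NULL (all NULL) → NULL
item=V: override_val=NULL, env_val=NULL (all NULL) → NULL
item=Y: override_val=499 → 499

740, 485, 558, 405, 786, 28, 607, 687, NULL, NULL, NULL, 499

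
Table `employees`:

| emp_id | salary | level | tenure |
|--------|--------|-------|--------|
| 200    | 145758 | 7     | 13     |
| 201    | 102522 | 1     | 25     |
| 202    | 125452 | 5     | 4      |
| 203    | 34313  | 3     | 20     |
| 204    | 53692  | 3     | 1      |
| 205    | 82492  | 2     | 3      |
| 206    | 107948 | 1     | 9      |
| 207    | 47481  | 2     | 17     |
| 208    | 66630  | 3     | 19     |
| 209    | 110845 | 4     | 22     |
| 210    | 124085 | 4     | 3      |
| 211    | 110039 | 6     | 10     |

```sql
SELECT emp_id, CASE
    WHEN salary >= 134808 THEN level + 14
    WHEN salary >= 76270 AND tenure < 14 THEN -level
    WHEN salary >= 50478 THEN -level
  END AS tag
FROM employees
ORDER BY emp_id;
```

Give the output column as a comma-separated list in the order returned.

emp_id=200: salary >= 134808 → 21
emp_id=201: salary >= 50478 → -1
emp_id=202: salary >= 76270 AND tenure < 14 → -5
emp_id=203: (no match → NULL) → NULL
emp_id=204: salary >= 50478 → -3
emp_id=205: salary >= 76270 AND tenure < 14 → -2
emp_id=206: salary >= 76270 AND tenure < 14 → -1
emp_id=207: (no match → NULL) → NULL
emp_id=208: salary >= 50478 → -3
emp_id=209: salary >= 50478 → -4
emp_id=210: salary >= 76270 AND tenure < 14 → -4
emp_id=211: salary >= 76270 AND tenure < 14 → -6

21, -1, -5, NULL, -3, -2, -1, NULL, -3, -4, -4, -6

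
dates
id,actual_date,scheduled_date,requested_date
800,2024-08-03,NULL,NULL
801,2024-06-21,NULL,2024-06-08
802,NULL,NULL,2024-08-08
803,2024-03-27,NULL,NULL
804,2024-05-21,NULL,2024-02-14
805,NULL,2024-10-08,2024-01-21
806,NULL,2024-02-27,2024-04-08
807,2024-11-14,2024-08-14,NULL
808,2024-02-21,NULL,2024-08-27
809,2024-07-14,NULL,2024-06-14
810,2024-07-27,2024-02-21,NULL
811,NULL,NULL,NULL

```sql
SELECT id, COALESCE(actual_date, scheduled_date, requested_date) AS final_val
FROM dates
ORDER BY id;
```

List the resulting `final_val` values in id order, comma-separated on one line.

2024-08-03, 2024-06-21, 2024-08-08, 2024-03-27, 2024-05-21, 2024-10-08, 2024-02-27, 2024-11-14, 2024-02-21, 2024-07-14, 2024-07-27, NULL

id=800: actual_date=2024-08-03 → 2024-08-03
id=801: actual_date=2024-06-21 → 2024-06-21
id=802: actual_date=NULL, scheduled_date=NULL, requested_date=2024-08-08 → 2024-08-08
id=803: actual_date=2024-03-27 → 2024-03-27
id=804: actual_date=2024-05-21 → 2024-05-21
id=805: actual_date=NULL, scheduled_date=2024-10-08 → 2024-10-08
id=806: actual_date=NULL, scheduled_date=2024-02-27 → 2024-02-27
id=807: actual_date=2024-11-14 → 2024-11-14
id=808: actual_date=2024-02-21 → 2024-02-21
id=809: actual_date=2024-07-14 → 2024-07-14
id=810: actual_date=2024-07-27 → 2024-07-27
id=811: actual_date=NULL, scheduled_date=NULL, requested_date=NULL (all NULL) → NULL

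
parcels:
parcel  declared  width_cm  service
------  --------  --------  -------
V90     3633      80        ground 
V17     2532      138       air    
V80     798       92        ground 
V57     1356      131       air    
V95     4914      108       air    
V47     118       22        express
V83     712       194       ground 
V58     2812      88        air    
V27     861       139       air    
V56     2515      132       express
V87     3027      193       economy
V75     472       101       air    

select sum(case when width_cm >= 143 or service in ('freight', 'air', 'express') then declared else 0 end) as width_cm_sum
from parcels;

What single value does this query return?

19319

parcel=V90: ✗
parcel=V17: ✓ → 2532
parcel=V80: ✗
parcel=V57: ✓ → 1356
parcel=V95: ✓ → 4914
parcel=V47: ✓ → 118
parcel=V83: ✓ → 712
parcel=V58: ✓ → 2812
parcel=V27: ✓ → 861
parcel=V56: ✓ → 2515
parcel=V87: ✓ → 3027
parcel=V75: ✓ → 472
width_cm_sum = 2532 + 1356 + 4914 + 118 + 712 + 2812 + 861 + 2515 + 3027 + 472 = 19319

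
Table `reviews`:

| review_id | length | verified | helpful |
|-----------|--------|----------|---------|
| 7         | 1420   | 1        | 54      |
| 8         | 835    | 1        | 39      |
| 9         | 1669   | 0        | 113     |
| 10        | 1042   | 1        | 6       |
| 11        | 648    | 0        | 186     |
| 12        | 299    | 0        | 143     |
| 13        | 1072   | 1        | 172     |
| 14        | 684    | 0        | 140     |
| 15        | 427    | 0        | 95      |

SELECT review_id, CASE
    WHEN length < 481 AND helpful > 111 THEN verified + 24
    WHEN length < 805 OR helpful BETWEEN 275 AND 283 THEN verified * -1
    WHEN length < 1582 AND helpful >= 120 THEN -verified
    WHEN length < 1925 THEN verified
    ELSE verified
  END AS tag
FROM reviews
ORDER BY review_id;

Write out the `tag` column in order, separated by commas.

review_id=7: length < 1925 → 1
review_id=8: length < 1925 → 1
review_id=9: length < 1925 → 0
review_id=10: length < 1925 → 1
review_id=11: length < 805 OR helpful BETWEEN 275 AND 283 → 0
review_id=12: length < 481 AND helpful > 111 → 24
review_id=13: length < 1582 AND helpful >= 120 → -1
review_id=14: length < 805 OR helpful BETWEEN 275 AND 283 → 0
review_id=15: length < 805 OR helpful BETWEEN 275 AND 283 → 0

1, 1, 0, 1, 0, 24, -1, 0, 0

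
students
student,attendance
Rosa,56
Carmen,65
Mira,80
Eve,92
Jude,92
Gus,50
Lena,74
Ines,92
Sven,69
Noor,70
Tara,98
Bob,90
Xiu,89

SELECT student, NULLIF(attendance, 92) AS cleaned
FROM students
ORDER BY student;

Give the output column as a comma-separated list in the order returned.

90, 65, NULL, 50, NULL, NULL, 74, 80, 70, 56, 69, 98, 89

student=Bob: attendance=90 vs 92: differ → 90
student=Carmen: attendance=65 vs 92: differ → 65
student=Eve: attendance=92 vs 92: equal → NULL
student=Gus: attendance=50 vs 92: differ → 50
student=Ines: attendance=92 vs 92: equal → NULL
student=Jude: attendance=92 vs 92: equal → NULL
student=Lena: attendance=74 vs 92: differ → 74
student=Mira: attendance=80 vs 92: differ → 80
student=Noor: attendance=70 vs 92: differ → 70
student=Rosa: attendance=56 vs 92: differ → 56
student=Sven: attendance=69 vs 92: differ → 69
student=Tara: attendance=98 vs 92: differ → 98
student=Xiu: attendance=89 vs 92: differ → 89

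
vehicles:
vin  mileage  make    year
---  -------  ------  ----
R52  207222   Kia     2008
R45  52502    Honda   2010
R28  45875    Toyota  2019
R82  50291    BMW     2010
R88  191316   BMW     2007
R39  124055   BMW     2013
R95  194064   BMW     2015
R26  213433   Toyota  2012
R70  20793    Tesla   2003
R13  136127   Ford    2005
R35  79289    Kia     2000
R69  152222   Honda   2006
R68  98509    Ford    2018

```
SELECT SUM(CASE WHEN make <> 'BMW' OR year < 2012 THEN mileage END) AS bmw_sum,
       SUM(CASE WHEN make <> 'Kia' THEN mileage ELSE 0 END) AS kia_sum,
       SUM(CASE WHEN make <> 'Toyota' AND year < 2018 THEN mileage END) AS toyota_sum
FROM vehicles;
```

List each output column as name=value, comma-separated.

bmw_sum=1247579, kia_sum=1279187, toyota_sum=1207881

[bmw_sum: make <> 'BMW' OR year < 2012]
vin=R52: ✓ → 207222
vin=R45: ✓ → 52502
vin=R28: ✓ → 45875
vin=R82: ✓ → 50291
vin=R88: ✓ → 191316
vin=R39: ✗
vin=R95: ✗
vin=R26: ✓ → 213433
vin=R70: ✓ → 20793
vin=R13: ✓ → 136127
vin=R35: ✓ → 79289
vin=R69: ✓ → 152222
vin=R68: ✓ → 98509
bmw_sum = 207222 + 52502 + 45875 + 50291 + 191316 + 213433 + 20793 + 136127 + 79289 + 152222 + 98509 = 1247579
—
[kia_sum: make <> 'Kia']
vin=R52: ✗
vin=R45: ✓ → 52502
vin=R28: ✓ → 45875
vin=R82: ✓ → 50291
vin=R88: ✓ → 191316
vin=R39: ✓ → 124055
vin=R95: ✓ → 194064
vin=R26: ✓ → 213433
vin=R70: ✓ → 20793
vin=R13: ✓ → 136127
vin=R35: ✗
vin=R69: ✓ → 152222
vin=R68: ✓ → 98509
kia_sum = 52502 + 45875 + 50291 + 191316 + 124055 + 194064 + 213433 + 20793 + 136127 + 152222 + 98509 = 1279187
—
[toyota_sum: make <> 'Toyota' AND year < 2018]
vin=R52: ✓ → 207222
vin=R45: ✓ → 52502
vin=R28: ✗
vin=R82: ✓ → 50291
vin=R88: ✓ → 191316
vin=R39: ✓ → 124055
vin=R95: ✓ → 194064
vin=R26: ✗
vin=R70: ✓ → 20793
vin=R13: ✓ → 136127
vin=R35: ✓ → 79289
vin=R69: ✓ → 152222
vin=R68: ✗
toyota_sum = 207222 + 52502 + 50291 + 191316 + 124055 + 194064 + 20793 + 136127 + 79289 + 152222 = 1207881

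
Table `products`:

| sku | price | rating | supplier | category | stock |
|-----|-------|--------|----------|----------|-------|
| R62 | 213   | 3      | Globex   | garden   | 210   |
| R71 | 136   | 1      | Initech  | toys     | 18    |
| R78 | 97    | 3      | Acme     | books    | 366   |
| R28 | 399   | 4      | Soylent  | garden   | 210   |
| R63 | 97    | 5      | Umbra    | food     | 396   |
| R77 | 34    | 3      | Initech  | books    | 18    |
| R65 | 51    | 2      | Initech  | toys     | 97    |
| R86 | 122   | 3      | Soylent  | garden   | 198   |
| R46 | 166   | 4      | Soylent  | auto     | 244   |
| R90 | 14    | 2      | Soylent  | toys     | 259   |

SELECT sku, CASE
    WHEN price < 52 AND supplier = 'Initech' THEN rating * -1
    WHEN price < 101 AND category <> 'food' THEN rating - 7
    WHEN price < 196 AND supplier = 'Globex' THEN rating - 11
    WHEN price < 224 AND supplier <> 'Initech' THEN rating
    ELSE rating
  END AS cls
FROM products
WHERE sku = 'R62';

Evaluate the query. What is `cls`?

3

sku = R62: price=213, rating=3, supplier=Globex, category=garden, stock=210.
price < 52 AND supplier = 'Initech' → false
price < 101 AND category <> 'food' → false
price < 196 AND supplier = 'Globex' → false
price < 224 AND supplier <> 'Initech' → true → 3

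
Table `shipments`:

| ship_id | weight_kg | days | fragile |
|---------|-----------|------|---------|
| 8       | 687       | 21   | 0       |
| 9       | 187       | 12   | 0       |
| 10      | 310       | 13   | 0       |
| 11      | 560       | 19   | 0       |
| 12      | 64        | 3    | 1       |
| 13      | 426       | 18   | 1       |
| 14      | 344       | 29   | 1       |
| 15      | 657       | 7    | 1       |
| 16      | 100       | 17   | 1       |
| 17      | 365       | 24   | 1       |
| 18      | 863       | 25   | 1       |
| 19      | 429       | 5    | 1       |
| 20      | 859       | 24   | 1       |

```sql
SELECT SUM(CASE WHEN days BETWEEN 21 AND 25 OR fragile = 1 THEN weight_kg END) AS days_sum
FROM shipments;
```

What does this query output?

ship_id=8: ✓ → 687
ship_id=9: ✗
ship_id=10: ✗
ship_id=11: ✗
ship_id=12: ✓ → 64
ship_id=13: ✓ → 426
ship_id=14: ✓ → 344
ship_id=15: ✓ → 657
ship_id=16: ✓ → 100
ship_id=17: ✓ → 365
ship_id=18: ✓ → 863
ship_id=19: ✓ → 429
ship_id=20: ✓ → 859
days_sum = 687 + 64 + 426 + 344 + 657 + 100 + 365 + 863 + 429 + 859 = 4794

4794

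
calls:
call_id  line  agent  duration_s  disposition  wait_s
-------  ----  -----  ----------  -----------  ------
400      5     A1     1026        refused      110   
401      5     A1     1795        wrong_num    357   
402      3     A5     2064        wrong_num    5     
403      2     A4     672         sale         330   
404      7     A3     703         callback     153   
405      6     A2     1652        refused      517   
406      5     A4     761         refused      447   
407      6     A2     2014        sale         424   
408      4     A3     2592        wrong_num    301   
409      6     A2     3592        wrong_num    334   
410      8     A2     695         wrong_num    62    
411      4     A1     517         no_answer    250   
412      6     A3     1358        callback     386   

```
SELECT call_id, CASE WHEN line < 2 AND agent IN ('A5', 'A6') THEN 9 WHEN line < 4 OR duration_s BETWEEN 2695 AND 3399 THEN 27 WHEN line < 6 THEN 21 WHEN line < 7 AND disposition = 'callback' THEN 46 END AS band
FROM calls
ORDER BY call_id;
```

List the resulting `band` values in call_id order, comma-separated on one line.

call_id=400: line < 6 → 21
call_id=401: line < 6 → 21
call_id=402: line < 4 OR duration_s BETWEEN 2695 AND 3399 → 27
call_id=403: line < 4 OR duration_s BETWEEN 2695 AND 3399 → 27
call_id=404: (no match → NULL) → NULL
call_id=405: (no match → NULL) → NULL
call_id=406: line < 6 → 21
call_id=407: (no match → NULL) → NULL
call_id=408: line < 6 → 21
call_id=409: (no match → NULL) → NULL
call_id=410: (no match → NULL) → NULL
call_id=411: line < 6 → 21
call_id=412: line < 7 AND disposition = 'callback' → 46

21, 21, 27, 27, NULL, NULL, 21, NULL, 21, NULL, NULL, 21, 46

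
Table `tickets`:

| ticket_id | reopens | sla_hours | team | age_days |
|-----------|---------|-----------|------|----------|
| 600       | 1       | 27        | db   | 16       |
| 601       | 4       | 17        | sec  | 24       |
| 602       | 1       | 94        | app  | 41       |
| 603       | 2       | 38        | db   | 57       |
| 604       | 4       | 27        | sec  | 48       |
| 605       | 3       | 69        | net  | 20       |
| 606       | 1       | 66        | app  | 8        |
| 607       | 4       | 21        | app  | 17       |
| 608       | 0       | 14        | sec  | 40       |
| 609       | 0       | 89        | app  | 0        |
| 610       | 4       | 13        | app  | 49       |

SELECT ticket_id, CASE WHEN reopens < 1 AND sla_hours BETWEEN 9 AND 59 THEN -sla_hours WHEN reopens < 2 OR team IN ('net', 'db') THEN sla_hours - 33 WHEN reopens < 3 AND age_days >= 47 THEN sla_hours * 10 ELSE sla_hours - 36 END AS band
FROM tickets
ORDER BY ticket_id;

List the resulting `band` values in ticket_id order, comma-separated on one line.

ticket_id=600: reopens < 2 OR team IN ('net', 'db') → -6
ticket_id=601: ELSE → -19
ticket_id=602: reopens < 2 OR team IN ('net', 'db') → 61
ticket_id=603: reopens < 2 OR team IN ('net', 'db') → 5
ticket_id=604: ELSE → -9
ticket_id=605: reopens < 2 OR team IN ('net', 'db') → 36
ticket_id=606: reopens < 2 OR team IN ('net', 'db') → 33
ticket_id=607: ELSE → -15
ticket_id=608: reopens < 1 AND sla_hours BETWEEN 9 AND 59 → -14
ticket_id=609: reopens < 2 OR team IN ('net', 'db') → 56
ticket_id=610: ELSE → -23

-6, -19, 61, 5, -9, 36, 33, -15, -14, 56, -23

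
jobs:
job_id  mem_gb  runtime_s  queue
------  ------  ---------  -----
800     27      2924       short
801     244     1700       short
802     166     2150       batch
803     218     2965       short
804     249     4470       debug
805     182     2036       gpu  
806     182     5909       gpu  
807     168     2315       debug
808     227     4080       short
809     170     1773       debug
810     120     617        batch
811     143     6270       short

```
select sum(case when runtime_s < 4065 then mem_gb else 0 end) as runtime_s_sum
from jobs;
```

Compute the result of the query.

job_id=800: ✓ → 27
job_id=801: ✓ → 244
job_id=802: ✓ → 166
job_id=803: ✓ → 218
job_id=804: ✗
job_id=805: ✓ → 182
job_id=806: ✗
job_id=807: ✓ → 168
job_id=808: ✗
job_id=809: ✓ → 170
job_id=810: ✓ → 120
job_id=811: ✗
runtime_s_sum = 27 + 244 + 166 + 218 + 182 + 168 + 170 + 120 = 1295

1295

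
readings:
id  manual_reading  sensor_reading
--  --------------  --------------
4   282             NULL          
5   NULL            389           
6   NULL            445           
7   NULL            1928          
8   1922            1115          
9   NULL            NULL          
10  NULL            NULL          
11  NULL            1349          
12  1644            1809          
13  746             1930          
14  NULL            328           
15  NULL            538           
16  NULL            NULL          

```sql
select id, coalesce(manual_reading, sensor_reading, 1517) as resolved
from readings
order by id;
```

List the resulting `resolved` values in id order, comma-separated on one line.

id=4: manual_reading=282 → 282
id=5: manual_reading=NULL, sensor_reading=389 → 389
id=6: manual_reading=NULL, sensor_reading=445 → 445
id=7: manual_reading=NULL, sensor_reading=1928 → 1928
id=8: manual_reading=1922 → 1922
id=9: manual_reading=NULL, sensor_reading=NULL, → literal 1517 → 1517
id=10: manual_reading=NULL, sensor_reading=NULL, → literal 1517 → 1517
id=11: manual_reading=NULL, sensor_reading=1349 → 1349
id=12: manual_reading=1644 → 1644
id=13: manual_reading=746 → 746
id=14: manual_reading=NULL, sensor_reading=328 → 328
id=15: manual_reading=NULL, sensor_reading=538 → 538
id=16: manual_reading=NULL, sensor_reading=NULL, → literal 1517 → 1517

282, 389, 445, 1928, 1922, 1517, 1517, 1349, 1644, 746, 328, 538, 1517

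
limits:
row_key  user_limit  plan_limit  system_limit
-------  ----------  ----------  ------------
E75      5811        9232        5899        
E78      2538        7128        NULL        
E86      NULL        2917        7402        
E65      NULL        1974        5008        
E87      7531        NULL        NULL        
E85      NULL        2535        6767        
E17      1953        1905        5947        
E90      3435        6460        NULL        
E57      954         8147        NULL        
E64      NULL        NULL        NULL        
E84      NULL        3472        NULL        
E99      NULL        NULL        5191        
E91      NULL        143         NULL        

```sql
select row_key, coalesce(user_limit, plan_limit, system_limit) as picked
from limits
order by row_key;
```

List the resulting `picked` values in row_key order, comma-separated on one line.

1953, 954, NULL, 1974, 5811, 2538, 3472, 2535, 2917, 7531, 3435, 143, 5191

row_key=E17: user_limit=1953 → 1953
row_key=E57: user_limit=954 → 954
row_key=E64: user_limit=NULL, plan_limit=NULL, system_limit=NULL (all NULL) → NULL
row_key=E65: user_limit=NULL, plan_limit=1974 → 1974
row_key=E75: user_limit=5811 → 5811
row_key=E78: user_limit=2538 → 2538
row_key=E84: user_limit=NULL, plan_limit=3472 → 3472
row_key=E85: user_limit=NULL, plan_limit=2535 → 2535
row_key=E86: user_limit=NULL, plan_limit=2917 → 2917
row_key=E87: user_limit=7531 → 7531
row_key=E90: user_limit=3435 → 3435
row_key=E91: user_limit=NULL, plan_limit=143 → 143
row_key=E99: user_limit=NULL, plan_limit=NULL, system_limit=5191 → 5191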